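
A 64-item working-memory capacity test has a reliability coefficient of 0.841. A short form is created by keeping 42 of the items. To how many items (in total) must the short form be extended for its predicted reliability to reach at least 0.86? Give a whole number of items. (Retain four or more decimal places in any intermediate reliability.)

75

Short-form reliability: n = 42/64 = 0.6562; r_42 = n·r/(1+(n−1)r) ≈ 0.7763
Then solve for n' with r_old = 0.7763, r_target = 0.86: n' = 0.86(1 − 0.7763)/[0.7763(1 − 0.86)] = 1.7701
Items = 1.7701 × 42 ≈ 74.34 → 75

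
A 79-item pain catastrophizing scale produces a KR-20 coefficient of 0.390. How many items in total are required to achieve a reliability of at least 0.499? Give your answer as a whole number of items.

124

Rearranging the Spearman-Brown formula for n,
n = r*(1 − r) / [ r (1 − r*) ]
n = 0.499 × (1 − 0.390) / [ 0.390 × (1 − 0.499) ]
n = 0.304390 / 0.195390 ≈ 1.5579
1.5579 × 79 = 123.07 → 124 items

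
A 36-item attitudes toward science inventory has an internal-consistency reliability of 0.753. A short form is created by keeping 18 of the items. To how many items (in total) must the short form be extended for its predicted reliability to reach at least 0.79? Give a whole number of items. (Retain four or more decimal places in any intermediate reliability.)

45

First, r for the 18-item form: n = 18/36 = 0.5000, so r_18 = 0.5000·0.753/(1 + (0.5000 − 1)·0.753) = 0.6038
Then solve for n' with r_old = 0.6038, r_target = 0.79: n' = 0.79(1 − 0.6038)/[0.6038(1 − 0.79)] = 2.4685
Items = 2.4685 × 18 ≈ 44.43 → 45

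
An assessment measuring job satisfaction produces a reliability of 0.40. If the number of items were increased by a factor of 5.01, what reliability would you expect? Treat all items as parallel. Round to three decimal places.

0.770

Spearman-Brown: r_new = n·r / (1 + (n − 1)·r)
r_new = 5.01·0.40 / [1 + (5.01 − 1)·0.40]
     = 2.0040 / 2.6040 = 0.7696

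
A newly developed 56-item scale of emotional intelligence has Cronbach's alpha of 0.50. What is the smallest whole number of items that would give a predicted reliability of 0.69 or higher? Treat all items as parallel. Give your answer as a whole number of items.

125

n = 0.69 × (1 − 0.50) / [ 0.50 × (1 − 0.69) ]
n = 0.3450 / 0.1550 ≈ 2.2258
Items needed = n × 56 = 2.2258 × 56 ≈ 124.64 → round up to 125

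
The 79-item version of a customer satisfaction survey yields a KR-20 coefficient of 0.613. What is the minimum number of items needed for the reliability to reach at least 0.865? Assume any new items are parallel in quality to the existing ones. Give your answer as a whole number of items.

Rearranging the Spearman-Brown formula for n,
n = r*(1 − r) / [ r (1 − r*) ]
n = [0.865 × 0.387] / [0.613 × 0.135]
  = 0.334755 / 0.082755 = 4.0451
Items needed = n × 79 = 4.0451 × 79 ≈ 319.56 → round up to 320

320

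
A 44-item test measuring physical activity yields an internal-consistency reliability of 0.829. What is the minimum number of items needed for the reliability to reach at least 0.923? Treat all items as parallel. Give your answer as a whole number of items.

Spearman-Brown solved for the length factor n:
n = r*(1 − r) / [ r (1 − r*) ]
n = [0.923 × 0.171] / [0.829 × 0.077]
  = 0.157833 / 0.063833 = 2.4726
So the test needs 2.4726 × 44 ≈ 108.79 items; rounding up, 109.

109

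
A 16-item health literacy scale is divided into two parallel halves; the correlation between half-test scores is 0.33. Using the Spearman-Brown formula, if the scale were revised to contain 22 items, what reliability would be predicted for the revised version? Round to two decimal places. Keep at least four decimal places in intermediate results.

0.58

Spearman-Brown correction (n = 2): r_full = 2·0.33/(1 + 0.33) = 0.4962
Length factor from 16 to 22 items: n = 22/16 = 1.3750
r_new = n·r_full / (1 + (n − 1)·r_full) = 0.6823 / 1.1861 ≈ 0.5752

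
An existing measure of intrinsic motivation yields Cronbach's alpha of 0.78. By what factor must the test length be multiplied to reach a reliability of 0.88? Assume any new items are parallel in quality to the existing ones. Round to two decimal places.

2.07

Invert Spearman-Brown to solve for n:
n = r*(1 − r) / [ r (1 − r*) ]
n = [0.88 × 0.22] / [0.78 × 0.12]
n = 0.1936 / 0.0936 ≈ 2.0684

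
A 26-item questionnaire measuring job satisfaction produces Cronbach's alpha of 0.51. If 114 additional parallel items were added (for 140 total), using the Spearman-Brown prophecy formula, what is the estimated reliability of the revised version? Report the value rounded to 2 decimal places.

0.85

The new length is 140/26 = 5.3846 times the old.
r_new = (5.3846 × 0.51) / (1 + (5.3846 − 1) × 0.51)
r_new = 2.7461 / 3.2361 ≈ 0.8486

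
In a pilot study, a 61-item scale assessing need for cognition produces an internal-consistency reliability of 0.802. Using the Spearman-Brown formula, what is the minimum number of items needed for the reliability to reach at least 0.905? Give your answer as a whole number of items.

n = 0.905(1 − 0.802) / [0.802(1 − 0.905)]
n = 0.179190 / 0.076190 ≈ 2.3519
Items needed = n × 61 = 2.3519 × 61 ≈ 143.47 → round up to 144

144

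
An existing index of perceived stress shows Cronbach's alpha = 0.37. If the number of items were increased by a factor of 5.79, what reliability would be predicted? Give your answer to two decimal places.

0.77

Spearman-Brown: r_new = n·r / (1 + (n − 1)·r)
r_new = (5.79 × 0.37) / (1 + (5.79 − 1) × 0.37)
r_new = 2.1423 / 2.7723 ≈ 0.7728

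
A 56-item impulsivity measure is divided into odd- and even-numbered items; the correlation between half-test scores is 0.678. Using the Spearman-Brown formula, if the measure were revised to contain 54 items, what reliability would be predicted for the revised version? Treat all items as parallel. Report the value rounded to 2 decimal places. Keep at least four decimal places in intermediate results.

Spearman-Brown correction (n = 2): r_full = 2·0.678/(1 + 0.678) = 0.8081
Length factor from 56 to 54 items: n = 54/56 = 0.9643
r_new = n·r_full / (1 + (n − 1)·r_full) = 0.7793 / 0.9712 ≈ 0.8024

0.80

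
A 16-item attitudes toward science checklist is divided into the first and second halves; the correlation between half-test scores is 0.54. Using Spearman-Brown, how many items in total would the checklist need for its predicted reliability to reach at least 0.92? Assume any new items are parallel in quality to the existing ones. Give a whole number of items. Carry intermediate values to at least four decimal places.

79

Corrected full-test reliability: r_full = 2 × 0.54 / (1 + 0.54) ≈ 0.7013
Solve Spearman-Brown for n: n = 0.92(1 − 0.7013) / [0.7013(1 − 0.92)] = 4.8981
Required items = 4.8981 × 16 = 78.37, so 79 items.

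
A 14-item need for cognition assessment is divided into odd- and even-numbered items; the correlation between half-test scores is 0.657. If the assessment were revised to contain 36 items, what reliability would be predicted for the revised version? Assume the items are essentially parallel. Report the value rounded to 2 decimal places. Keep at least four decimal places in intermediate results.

Spearman-Brown correction (n = 2): r_full = 2·0.657/(1 + 0.657) = 0.7930
Length factor from 14 to 36 items: n = 36/14 = 2.5714
r_new = n·r_full / (1 + (n − 1)·r_full) = 2.0391 / 2.2461 ≈ 0.9078

0.91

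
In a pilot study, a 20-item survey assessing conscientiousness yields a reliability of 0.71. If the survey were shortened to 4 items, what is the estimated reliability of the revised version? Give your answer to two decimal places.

n = 4/20 = 0.2
By Spearman-Brown, r_new = n r / (1 + (n − 1) r).
r_new = (0.2 × 0.71) / (1 + (0.2 − 1) × 0.71)
r_new = 0.1420 / 0.4320 ≈ 0.3287

0.33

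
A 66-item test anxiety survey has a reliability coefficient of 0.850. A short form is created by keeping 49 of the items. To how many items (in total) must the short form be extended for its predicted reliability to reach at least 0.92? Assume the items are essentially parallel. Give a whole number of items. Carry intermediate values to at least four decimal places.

134

Short-form reliability: n = 49/66 = 0.7424; r_49 = n·r/(1+(n−1)r) ≈ 0.8079
Length factor from the short form to reach 0.92: n' = 0.92(1 − 0.8079) / [0.8079(1 − 0.92)] ≈ 2.7344
Total items = 2.7344 × 49 = 133.99, rounded up to 134.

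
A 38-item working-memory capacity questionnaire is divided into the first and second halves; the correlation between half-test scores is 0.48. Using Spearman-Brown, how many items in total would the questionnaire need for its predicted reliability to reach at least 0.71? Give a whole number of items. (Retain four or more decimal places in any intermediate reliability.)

r_full = 2(0.48)/(1 + 0.48) = 0.6486
Solve Spearman-Brown for n: n = 0.71(1 − 0.6486) / [0.6486(1 − 0.71)] = 1.3264
Required items = 1.3264 × 38 = 50.40, so 51 items.

51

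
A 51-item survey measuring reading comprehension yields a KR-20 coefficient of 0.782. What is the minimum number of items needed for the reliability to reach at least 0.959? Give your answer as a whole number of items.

333

Spearman-Brown solved for the length factor n:
n = r*(1 − r) / [ r (1 − r*) ]
n = 0.959(1 − 0.782) / [0.782(1 − 0.959)]
  = 0.209062 / 0.032062 = 6.5206
So the test needs 6.5206 × 51 ≈ 332.55 items; rounding up, 333.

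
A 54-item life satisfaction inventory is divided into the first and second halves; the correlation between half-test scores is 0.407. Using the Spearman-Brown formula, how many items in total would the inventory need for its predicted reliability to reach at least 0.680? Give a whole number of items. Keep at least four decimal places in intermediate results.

r_full = 2(0.407)/(1 + 0.407) = 0.5785
n = r_tgt(1 − r_full) / [r_full(1 − r_tgt)] = 0.680 × 0.4215 / (0.5785 × 0.320) ≈ 1.5483
Required items = 1.5483 × 54 = 83.61, so 84 items.

84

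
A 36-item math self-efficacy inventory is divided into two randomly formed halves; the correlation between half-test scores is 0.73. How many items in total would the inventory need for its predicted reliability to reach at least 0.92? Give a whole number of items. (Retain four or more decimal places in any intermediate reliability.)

r_full = 2(0.73)/(1 + 0.73) = 0.8439
n = r_tgt(1 − r_full) / [r_full(1 − r_tgt)] = 0.92 × 0.1561 / (0.8439 × 0.08) ≈ 2.1272
Required items = 2.1272 × 36 = 76.58, so 77 items.

77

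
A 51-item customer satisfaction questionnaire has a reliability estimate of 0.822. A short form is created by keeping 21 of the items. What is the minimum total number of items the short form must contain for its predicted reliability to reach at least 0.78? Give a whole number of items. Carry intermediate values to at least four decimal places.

40

First, r for the 21-item form: n = 21/51 = 0.4118, so r_21 = 0.4118·0.822/(1 + (0.4118 − 1)·0.822) = 0.6554
Then solve for n' with r_old = 0.6554, r_target = 0.78: n' = 0.78(1 − 0.6554)/[0.6554(1 − 0.78)] = 1.8641
Total items = 1.8641 × 21 = 39.15, rounded up to 40.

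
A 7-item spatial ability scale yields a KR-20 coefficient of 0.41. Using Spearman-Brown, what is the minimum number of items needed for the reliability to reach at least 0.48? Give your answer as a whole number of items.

Rearranging the Spearman-Brown formula for n,
n = r_target (1 − r_old) / [ r_old (1 − r_target) ]
n = [0.48 × 0.59] / [0.41 × 0.52]
n = 0.2832 / 0.2132 ≈ 1.3283
Items needed = n × 7 = 1.3283 × 7 ≈ 9.30 → round up to 10

10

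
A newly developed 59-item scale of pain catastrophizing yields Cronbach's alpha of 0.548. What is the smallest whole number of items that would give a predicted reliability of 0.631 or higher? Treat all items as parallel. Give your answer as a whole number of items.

84

Rearranging the Spearman-Brown formula for n,
n = r*(1 − r) / [ r (1 − r*) ]
n = 0.631(1 − 0.548) / [0.548(1 − 0.631)]
  = 0.285212 / 0.202212 = 1.4105
1.4105 × 59 = 83.22 → 84 items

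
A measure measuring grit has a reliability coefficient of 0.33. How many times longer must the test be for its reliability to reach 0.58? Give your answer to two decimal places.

Spearman-Brown solved for the length factor n:
n = r*(1 − r) / [ r (1 − r*) ]
n = 0.58(1 − 0.33) / [0.33(1 − 0.58)]
n = 0.3886 / 0.1386 ≈ 2.8038

2.80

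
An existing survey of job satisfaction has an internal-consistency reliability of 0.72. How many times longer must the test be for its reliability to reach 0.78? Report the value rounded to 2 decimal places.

n = [0.78 × 0.28] / [0.72 × 0.22]
n = 0.2184 / 0.1584 ≈ 1.3788

1.38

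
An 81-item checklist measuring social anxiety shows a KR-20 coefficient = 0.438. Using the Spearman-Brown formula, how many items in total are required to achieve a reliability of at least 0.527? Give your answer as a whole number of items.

116

Spearman-Brown solved for the length factor n:
n = r_target (1 − r_old) / [ r_old (1 − r_target) ]
n = [0.527 × 0.562] / [0.438 × 0.473]
n = 0.296174 / 0.207174 ≈ 1.4296
Items needed = n × 81 = 1.4296 × 81 ≈ 115.80 → round up to 116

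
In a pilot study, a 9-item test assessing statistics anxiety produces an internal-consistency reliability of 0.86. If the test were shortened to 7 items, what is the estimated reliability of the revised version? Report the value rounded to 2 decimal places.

0.83

The new length is 7/9 = 0.7778 times the old.
r_new = (0.7778 × 0.86) / (1 + (0.7778 − 1) × 0.86)
r_new = 0.6689 / 0.8089 ≈ 0.8269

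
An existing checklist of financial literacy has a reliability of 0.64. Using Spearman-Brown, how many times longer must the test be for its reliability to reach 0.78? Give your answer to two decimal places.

1.99

Invert Spearman-Brown to solve for n:
n = r_target (1 − r_old) / [ r_old (1 − r_target) ]
n = 0.78(1 − 0.64) / [0.64(1 − 0.78)]
n = 0.2808 / 0.1408 ≈ 1.9943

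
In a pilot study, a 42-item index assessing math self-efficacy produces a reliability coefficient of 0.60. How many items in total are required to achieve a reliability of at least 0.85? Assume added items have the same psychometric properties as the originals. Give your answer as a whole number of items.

n = 0.85(1 − 0.60) / [0.60(1 − 0.85)]
  = 0.3400 / 0.0900 = 3.7778
3.7778 × 42 = 158.67 → 159 items

159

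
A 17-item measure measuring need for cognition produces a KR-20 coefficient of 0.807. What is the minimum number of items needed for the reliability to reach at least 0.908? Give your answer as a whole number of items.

Invert Spearman-Brown to solve for n:
n = r_target (1 − r_old) / [ r_old (1 − r_target) ]
n = 0.908(1 − 0.807) / [0.807(1 − 0.908)]
  = 0.175244 / 0.074244 = 2.3604
Items needed = n × 17 = 2.3604 × 17 ≈ 40.13 → round up to 41

41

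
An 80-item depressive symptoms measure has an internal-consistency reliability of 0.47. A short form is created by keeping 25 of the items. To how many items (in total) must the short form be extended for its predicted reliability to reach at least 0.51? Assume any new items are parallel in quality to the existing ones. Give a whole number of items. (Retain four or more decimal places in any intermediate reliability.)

94

First, r for the 25-item form: n = 25/80 = 0.3125, so r_25 = 0.3125·0.47/(1 + (0.3125 − 1)·0.47) = 0.2170
Then solve for n' with r_old = 0.2170, r_target = 0.51: n' = 0.51(1 − 0.2170)/[0.2170(1 − 0.51)] = 3.7556
Items = 3.7556 × 25 ≈ 93.89 → 94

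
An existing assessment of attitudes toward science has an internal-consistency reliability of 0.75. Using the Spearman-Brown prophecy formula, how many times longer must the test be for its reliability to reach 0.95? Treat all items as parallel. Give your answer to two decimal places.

6.33

Rearranging the Spearman-Brown formula for n,
n = r*(1 − r) / [ r (1 − r*) ]
n = 0.95(1 − 0.75) / [0.75(1 − 0.95)]
n = 0.2375 / 0.0375 ≈ 6.3333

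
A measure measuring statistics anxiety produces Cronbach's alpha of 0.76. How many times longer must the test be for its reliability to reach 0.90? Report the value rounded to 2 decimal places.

2.84

Rearranging the Spearman-Brown formula for n,
n = r_target (1 − r_old) / [ r_old (1 − r_target) ]
n = 0.90(1 − 0.76) / [0.76(1 − 0.90)]
n = 0.2160 / 0.0760 ≈ 2.8421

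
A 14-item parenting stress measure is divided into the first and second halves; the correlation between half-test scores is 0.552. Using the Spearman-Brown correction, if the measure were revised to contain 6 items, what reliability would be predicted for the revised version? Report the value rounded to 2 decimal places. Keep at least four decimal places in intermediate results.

0.51

First correct the split-half correlation to full-test reliability: r_full = 2 × 0.552 / (1 + 0.552) ≈ 0.7113
Then adjust to 6 items: n = 6/14 = 0.4286
r_new = n·r_full / (1 + (n − 1)·r_full) = 0.3049 / 0.5936 ≈ 0.5136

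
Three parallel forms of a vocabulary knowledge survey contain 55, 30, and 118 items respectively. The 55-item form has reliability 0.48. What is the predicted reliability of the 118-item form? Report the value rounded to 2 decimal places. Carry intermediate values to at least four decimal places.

Only the ratio of lengths matters: n = 118/55 = 2.1455
r_{118} = n·r / (1 + (n − 1)·r) = 1.0298 / 1.5498 ≈ 0.6645

0.66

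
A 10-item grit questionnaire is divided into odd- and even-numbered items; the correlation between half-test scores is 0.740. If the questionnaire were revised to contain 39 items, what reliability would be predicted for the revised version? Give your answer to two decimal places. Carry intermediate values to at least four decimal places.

First correct the split-half correlation to full-test reliability: r_full = 2 × 0.740 / (1 + 0.740) ≈ 0.8506
Length factor from 10 to 39 items: n = 39/10 = 3.9000
r_new = n·r_full / (1 + (n − 1)·r_full) = 3.3173 / 3.4667 ≈ 0.9569

0.96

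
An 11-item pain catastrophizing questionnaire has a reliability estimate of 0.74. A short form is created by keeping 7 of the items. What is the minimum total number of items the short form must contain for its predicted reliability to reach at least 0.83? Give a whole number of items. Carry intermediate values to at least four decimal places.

19

Short-form reliability: n = 7/11 = 0.6364; r_7 = n·r/(1+(n−1)r) ≈ 0.6443
Then solve for n' with r_old = 0.6443, r_target = 0.83: n' = 0.83(1 − 0.6443)/[0.6443(1 − 0.83)] = 2.6954
Total items = 2.6954 × 7 = 18.87, rounded up to 19.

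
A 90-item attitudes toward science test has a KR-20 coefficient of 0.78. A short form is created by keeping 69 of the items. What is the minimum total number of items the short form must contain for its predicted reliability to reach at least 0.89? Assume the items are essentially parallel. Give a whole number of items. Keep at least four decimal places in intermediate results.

206

Short-form reliability: n = 69/90 = 0.7667; r_69 = n·r/(1+(n−1)r) ≈ 0.7311
Length factor from the short form to reach 0.89: n' = 0.89(1 − 0.7311) / [0.7311(1 − 0.89)] ≈ 2.9759
Total items = 2.9759 × 69 = 205.34, rounded up to 206.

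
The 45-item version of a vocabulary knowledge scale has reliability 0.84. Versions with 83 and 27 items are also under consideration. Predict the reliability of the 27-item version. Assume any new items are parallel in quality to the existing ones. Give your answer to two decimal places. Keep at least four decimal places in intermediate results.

Only the ratio of lengths matters: n = 27/45 = 0.6000
r_{27} = n·r / (1 + (n − 1)·r) = 0.5040 / 0.6640 ≈ 0.7590

0.76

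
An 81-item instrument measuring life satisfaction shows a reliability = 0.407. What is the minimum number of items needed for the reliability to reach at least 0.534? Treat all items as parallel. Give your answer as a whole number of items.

Rearranging the Spearman-Brown formula for n,
n = r_target (1 − r_old) / [ r_old (1 − r_target) ]
n = 0.534(1 − 0.407) / [0.407(1 − 0.534)]
  = 0.316662 / 0.189662 = 1.6696
So the test needs 1.6696 × 81 ≈ 135.24 items; rounding up, 136.

136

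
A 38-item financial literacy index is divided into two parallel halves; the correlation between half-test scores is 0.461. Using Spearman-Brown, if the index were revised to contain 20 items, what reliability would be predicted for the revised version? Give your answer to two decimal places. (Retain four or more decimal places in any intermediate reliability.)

0.47

Full-test reliability from the split-half r: r_full = 2(0.461)/(1 + 0.461) = 0.6311
Length factor from 38 to 20 items: n = 20/38 = 0.5263
r_new = n·r_full / (1 + (n − 1)·r_full) = 0.3321 / 0.7010 ≈ 0.4738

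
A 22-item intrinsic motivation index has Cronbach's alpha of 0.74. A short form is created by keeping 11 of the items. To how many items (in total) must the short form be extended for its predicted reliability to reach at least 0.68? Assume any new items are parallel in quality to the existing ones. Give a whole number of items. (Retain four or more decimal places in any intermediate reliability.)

17

First, r for the 11-item form: n = 11/22 = 0.5000, so r_11 = 0.5000·0.74/(1 + (0.5000 − 1)·0.74) = 0.5873
Then solve for n' with r_old = 0.5873, r_target = 0.68: n' = 0.68(1 − 0.5873)/[0.5873(1 − 0.68)] = 1.4933
Items = 1.4933 × 11 ≈ 16.43 → 17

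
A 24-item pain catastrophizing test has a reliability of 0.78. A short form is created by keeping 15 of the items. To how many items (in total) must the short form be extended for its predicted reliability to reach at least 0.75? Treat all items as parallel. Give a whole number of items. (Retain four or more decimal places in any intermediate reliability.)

Short-form reliability: n = 15/24 = 0.6250; r_15 = n·r/(1+(n−1)r) ≈ 0.6890
Then solve for n' with r_old = 0.6890, r_target = 0.75: n' = 0.75(1 − 0.6890)/[0.6890(1 − 0.75)] = 1.3541
Items = 1.3541 × 15 ≈ 20.31 → 21

21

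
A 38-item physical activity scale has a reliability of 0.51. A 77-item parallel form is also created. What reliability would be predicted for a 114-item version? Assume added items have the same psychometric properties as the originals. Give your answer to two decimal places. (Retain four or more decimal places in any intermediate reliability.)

The 77-item form is not needed; work directly from the 38-item form with n = 114/38 = 3.0000.
r_{114} = n·r / (1 + (n − 1)·r) = 1.5300 / 2.0200 ≈ 0.7574

0.76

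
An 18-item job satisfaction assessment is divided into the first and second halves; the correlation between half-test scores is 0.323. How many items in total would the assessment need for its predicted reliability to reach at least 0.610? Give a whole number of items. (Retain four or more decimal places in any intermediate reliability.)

30

r_full = 2(0.323)/(1 + 0.323) = 0.4883
n = r_tgt(1 − r_full) / [r_full(1 − r_tgt)] = 0.610 × 0.5117 / (0.4883 × 0.390) ≈ 1.6391
Items = 1.6391 × 18 ≈ 29.50 → 30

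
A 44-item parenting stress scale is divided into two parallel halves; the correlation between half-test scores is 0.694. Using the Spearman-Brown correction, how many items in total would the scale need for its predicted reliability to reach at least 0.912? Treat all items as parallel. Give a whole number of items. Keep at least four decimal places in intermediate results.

101

Corrected full-test reliability: r_full = 2 × 0.694 / (1 + 0.694) ≈ 0.8194
n = r_tgt(1 − r_full) / [r_full(1 − r_tgt)] = 0.912 × 0.1806 / (0.8194 × 0.088) ≈ 2.2842
Items = 2.2842 × 44 ≈ 100.50 → 101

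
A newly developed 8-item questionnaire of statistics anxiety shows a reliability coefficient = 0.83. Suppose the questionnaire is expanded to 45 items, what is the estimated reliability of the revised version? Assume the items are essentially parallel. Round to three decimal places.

0.965

n = 45/8 = 5.625
r_new = (5.625 × 0.83) / (1 + (5.625 − 1) × 0.83)
r_new = 4.6688 / 4.8387 ≈ 0.9649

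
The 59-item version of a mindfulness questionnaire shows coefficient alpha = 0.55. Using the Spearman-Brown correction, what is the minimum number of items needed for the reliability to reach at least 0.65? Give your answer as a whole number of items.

n = 0.65(1 − 0.55) / [0.55(1 − 0.65)]
n = 0.2925 / 0.1925 ≈ 1.5195
So the test needs 1.5195 × 59 ≈ 89.65 items; rounding up, 90.

90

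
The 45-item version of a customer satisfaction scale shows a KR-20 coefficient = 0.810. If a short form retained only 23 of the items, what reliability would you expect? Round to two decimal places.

0.69

The new length is 23/45 = 0.5111 times the old.
r_new = (0.5111 × 0.810) / (1 + (0.5111 − 1) × 0.810)
r_new = 0.4140 / 0.6040 ≈ 0.6854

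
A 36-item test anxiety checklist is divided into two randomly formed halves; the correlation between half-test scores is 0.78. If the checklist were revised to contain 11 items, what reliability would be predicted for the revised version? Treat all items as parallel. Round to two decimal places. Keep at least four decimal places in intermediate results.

0.68

Spearman-Brown correction (n = 2): r_full = 2·0.78/(1 + 0.78) = 0.8764
Length factor from 36 to 11 items: n = 11/36 = 0.3056
r_new = n·r_full / (1 + (n − 1)·r_full) = 0.2678 / 0.3914 ≈ 0.6842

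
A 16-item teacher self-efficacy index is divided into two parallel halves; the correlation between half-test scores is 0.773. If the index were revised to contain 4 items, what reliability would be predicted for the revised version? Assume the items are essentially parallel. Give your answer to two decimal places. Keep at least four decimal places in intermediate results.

0.63

Spearman-Brown correction (n = 2): r_full = 2·0.773/(1 + 0.773) = 0.8720
Then adjust to 4 items: n = 4/16 = 0.2500
r_new = n·r_full / (1 + (n − 1)·r_full) = 0.2180 / 0.3460 ≈ 0.6301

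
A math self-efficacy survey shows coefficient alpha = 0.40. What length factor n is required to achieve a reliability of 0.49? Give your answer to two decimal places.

1.44

n = 0.49 × (1 − 0.40) / [ 0.40 × (1 − 0.49) ]
  = 0.2940 / 0.2040 = 1.4412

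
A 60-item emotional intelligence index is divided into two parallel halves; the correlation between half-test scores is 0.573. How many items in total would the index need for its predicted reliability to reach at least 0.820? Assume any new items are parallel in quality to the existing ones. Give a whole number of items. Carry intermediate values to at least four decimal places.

Corrected full-test reliability: r_full = 2 × 0.573 / (1 + 0.573) ≈ 0.7285
n = r_tgt(1 − r_full) / [r_full(1 − r_tgt)] = 0.820 × 0.2715 / (0.7285 × 0.180) ≈ 1.6978
Items = 1.6978 × 60 ≈ 101.87 → 102

102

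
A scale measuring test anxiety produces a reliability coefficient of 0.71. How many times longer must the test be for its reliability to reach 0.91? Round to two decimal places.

4.13

Spearman-Brown solved for the length factor n:
n = r_target (1 − r_old) / [ r_old (1 − r_target) ]
n = [0.91 × 0.29] / [0.71 × 0.09]
  = 0.2639 / 0.0639 = 4.1299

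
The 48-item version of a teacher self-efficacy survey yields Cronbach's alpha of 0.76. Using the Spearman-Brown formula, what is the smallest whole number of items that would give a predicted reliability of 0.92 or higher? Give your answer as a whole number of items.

n = [0.92 × 0.24] / [0.76 × 0.08]
n = 0.2208 / 0.0608 ≈ 3.6316
Items needed = n × 48 = 3.6316 × 48 ≈ 174.32 → round up to 175

175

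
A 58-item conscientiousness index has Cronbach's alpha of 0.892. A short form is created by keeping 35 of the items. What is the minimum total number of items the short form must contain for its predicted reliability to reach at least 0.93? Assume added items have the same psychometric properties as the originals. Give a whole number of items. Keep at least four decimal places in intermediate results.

Short-form reliability: n = 35/58 = 0.6034; r_35 = n·r/(1+(n−1)r) ≈ 0.8329
Then solve for n' with r_old = 0.8329, r_target = 0.93: n' = 0.93(1 − 0.8329)/[0.8329(1 − 0.93)] = 2.6654
Total items = 2.6654 × 35 = 93.29, rounded up to 94.

94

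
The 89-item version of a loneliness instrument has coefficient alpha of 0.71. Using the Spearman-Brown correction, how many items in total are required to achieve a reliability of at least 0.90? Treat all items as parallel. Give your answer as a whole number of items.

Spearman-Brown solved for the length factor n:
n = r_target (1 − r_old) / [ r_old (1 − r_target) ]
n = 0.90 × (1 − 0.71) / [ 0.71 × (1 − 0.90) ]
n = 0.2610 / 0.0710 ≈ 3.6761
3.6761 × 89 = 327.17 → 328 items

328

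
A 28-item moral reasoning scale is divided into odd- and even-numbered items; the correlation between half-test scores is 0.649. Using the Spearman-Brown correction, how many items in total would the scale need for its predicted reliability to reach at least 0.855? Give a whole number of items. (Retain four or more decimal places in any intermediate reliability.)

r_full = 2(0.649)/(1 + 0.649) = 0.7871
n = r_tgt(1 − r_full) / [r_full(1 − r_tgt)] = 0.855 × 0.2129 / (0.7871 × 0.145) ≈ 1.5949
Items = 1.5949 × 28 ≈ 44.66 → 45

45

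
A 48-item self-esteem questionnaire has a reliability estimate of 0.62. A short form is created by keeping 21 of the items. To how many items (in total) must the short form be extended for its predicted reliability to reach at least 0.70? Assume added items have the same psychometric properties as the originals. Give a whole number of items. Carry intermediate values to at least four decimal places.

First, r for the 21-item form: n = 21/48 = 0.4375, so r_21 = 0.4375·0.62/(1 + (0.4375 − 1)·0.62) = 0.4165
Length factor from the short form to reach 0.70: n' = 0.70(1 − 0.4165) / [0.4165(1 − 0.70)] ≈ 3.2689
Total items = 3.2689 × 21 = 68.65, rounded up to 69.

69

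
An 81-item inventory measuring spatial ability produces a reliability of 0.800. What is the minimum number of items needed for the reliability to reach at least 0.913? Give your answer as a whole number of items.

213

n = [0.913 × 0.200] / [0.800 × 0.087]
  = 0.182600 / 0.069600 = 2.6236
2.6236 × 81 = 212.51 → 213 items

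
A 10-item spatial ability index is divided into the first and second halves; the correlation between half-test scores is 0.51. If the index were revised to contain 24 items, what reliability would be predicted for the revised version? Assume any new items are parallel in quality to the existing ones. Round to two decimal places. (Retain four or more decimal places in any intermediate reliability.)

0.83

Full-test reliability from the split-half r: r_full = 2(0.51)/(1 + 0.51) = 0.6755
Then adjust to 24 items: n = 24/10 = 2.4000
r_new = n·r_full / (1 + (n − 1)·r_full) = 1.6212 / 1.9457 ≈ 0.8332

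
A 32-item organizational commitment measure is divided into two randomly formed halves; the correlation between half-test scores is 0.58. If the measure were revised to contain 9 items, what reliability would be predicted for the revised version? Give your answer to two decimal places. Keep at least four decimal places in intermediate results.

0.44

Spearman-Brown correction (n = 2): r_full = 2·0.58/(1 + 0.58) = 0.7342
Then adjust to 9 items: n = 9/32 = 0.2812
r_new = n·r_full / (1 + (n − 1)·r_full) = 0.2065 / 0.4723 ≈ 0.4372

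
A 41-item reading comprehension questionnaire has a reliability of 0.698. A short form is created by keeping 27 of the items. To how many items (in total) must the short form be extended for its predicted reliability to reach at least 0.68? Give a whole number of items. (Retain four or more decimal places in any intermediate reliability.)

38

Short-form reliability: n = 27/41 = 0.6585; r_27 = n·r/(1+(n−1)r) ≈ 0.6035
Then solve for n' with r_old = 0.6035, r_target = 0.68: n' = 0.68(1 − 0.6035)/[0.6035(1 − 0.68)] = 1.3961
Total items = 1.3961 × 27 = 37.69, rounded up to 38.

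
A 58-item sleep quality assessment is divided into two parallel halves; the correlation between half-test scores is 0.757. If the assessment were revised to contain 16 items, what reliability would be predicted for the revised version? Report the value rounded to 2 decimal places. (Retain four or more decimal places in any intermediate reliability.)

0.63

Full-test reliability from the split-half r: r_full = 2(0.757)/(1 + 0.757) = 0.8617
Length factor from 58 to 16 items: n = 16/58 = 0.2759
r_new = n·r_full / (1 + (n − 1)·r_full) = 0.2377 / 0.3760 ≈ 0.6322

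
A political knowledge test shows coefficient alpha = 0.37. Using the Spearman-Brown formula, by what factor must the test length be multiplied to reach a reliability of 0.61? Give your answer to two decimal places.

n = 0.61(1 − 0.37) / [0.37(1 − 0.61)]
n = 0.3843 / 0.1443 ≈ 2.6632

2.66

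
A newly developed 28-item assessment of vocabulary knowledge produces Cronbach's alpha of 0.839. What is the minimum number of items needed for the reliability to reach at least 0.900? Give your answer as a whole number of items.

49

n = [0.900 × 0.161] / [0.839 × 0.100]
  = 0.144900 / 0.083900 = 1.7271
Items needed = n × 28 = 1.7271 × 28 ≈ 48.36 → round up to 49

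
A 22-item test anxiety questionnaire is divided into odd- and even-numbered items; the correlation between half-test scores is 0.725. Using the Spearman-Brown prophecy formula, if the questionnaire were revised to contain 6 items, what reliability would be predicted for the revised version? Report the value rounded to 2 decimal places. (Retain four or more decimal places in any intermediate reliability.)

Spearman-Brown correction (n = 2): r_full = 2·0.725/(1 + 0.725) = 0.8406
Length factor from 22 to 6 items: n = 6/22 = 0.2727
r_new = n·r_full / (1 + (n − 1)·r_full) = 0.2292 / 0.3886 ≈ 0.5898

0.59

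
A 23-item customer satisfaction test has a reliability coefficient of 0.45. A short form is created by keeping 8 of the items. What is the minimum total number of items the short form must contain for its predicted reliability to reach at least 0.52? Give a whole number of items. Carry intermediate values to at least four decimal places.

31

First, r for the 8-item form: n = 8/23 = 0.3478, so r_8 = 0.3478·0.45/(1 + (0.3478 − 1)·0.45) = 0.2215
Then solve for n' with r_old = 0.2215, r_target = 0.52: n' = 0.52(1 − 0.2215)/[0.2215(1 − 0.52)] = 3.8076
Total items = 3.8076 × 8 = 30.46, rounded up to 31.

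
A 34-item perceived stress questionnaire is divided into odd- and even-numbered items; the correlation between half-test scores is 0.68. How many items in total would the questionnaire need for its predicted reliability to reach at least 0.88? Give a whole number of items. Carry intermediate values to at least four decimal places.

59

r_full = 2(0.68)/(1 + 0.68) = 0.8095
Solve Spearman-Brown for n: n = 0.88(1 − 0.8095) / [0.8095(1 − 0.88)] = 1.7258
Required items = 1.7258 × 34 = 58.68, so 59 items.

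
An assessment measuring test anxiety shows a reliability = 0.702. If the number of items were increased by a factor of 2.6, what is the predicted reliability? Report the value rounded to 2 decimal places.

0.86

r_new = 2.6·0.702 / [1 + (2.6 − 1)·0.702]
r_new = 1.8252 / 2.1232 ≈ 0.8596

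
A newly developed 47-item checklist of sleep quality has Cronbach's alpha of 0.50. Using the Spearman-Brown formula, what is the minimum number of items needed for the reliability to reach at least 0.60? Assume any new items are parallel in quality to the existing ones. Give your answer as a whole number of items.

n = 0.60 × (1 − 0.50) / [ 0.50 × (1 − 0.60) ]
n = 0.3000 / 0.2000 ≈ 1.5000
Items needed = n × 47 = 1.5000 × 47 ≈ 70.50 → round up to 71

71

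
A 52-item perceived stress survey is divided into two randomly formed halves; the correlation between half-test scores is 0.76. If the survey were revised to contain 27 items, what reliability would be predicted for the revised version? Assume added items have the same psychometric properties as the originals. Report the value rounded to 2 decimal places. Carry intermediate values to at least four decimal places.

Full-test reliability from the split-half r: r_full = 2(0.76)/(1 + 0.76) = 0.8636
Then adjust to 27 items: n = 27/52 = 0.5192
r_new = n·r_full / (1 + (n − 1)·r_full) = 0.4484 / 0.5848 ≈ 0.7668

0.77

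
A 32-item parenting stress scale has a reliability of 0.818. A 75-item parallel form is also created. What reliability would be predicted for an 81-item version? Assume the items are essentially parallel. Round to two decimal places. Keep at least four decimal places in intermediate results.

0.92

The 75-item form is not needed; work directly from the 32-item form with n = 81/32 = 2.5312.
r_{81} = n·r / (1 + (n − 1)·r) = 2.0705 / 2.2525 ≈ 0.9192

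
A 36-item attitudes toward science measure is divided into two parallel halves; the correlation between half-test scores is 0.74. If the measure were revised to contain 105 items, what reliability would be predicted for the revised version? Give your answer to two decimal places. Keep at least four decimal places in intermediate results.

0.94

First correct the split-half correlation to full-test reliability: r_full = 2 × 0.74 / (1 + 0.74) ≈ 0.8506
Then adjust to 105 items: n = 105/36 = 2.9167
r_new = n·r_full / (1 + (n − 1)·r_full) = 2.4809 / 2.6303 ≈ 0.9432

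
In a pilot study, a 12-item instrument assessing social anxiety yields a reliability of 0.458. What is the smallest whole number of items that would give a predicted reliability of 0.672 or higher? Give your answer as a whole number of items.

30

Spearman-Brown solved for the length factor n:
n = r_target (1 − r_old) / [ r_old (1 − r_target) ]
n = 0.672 × (1 − 0.458) / [ 0.458 × (1 − 0.672) ]
  = 0.364224 / 0.150224 = 2.4245
So the test needs 2.4245 × 12 ≈ 29.09 items; rounding up, 30.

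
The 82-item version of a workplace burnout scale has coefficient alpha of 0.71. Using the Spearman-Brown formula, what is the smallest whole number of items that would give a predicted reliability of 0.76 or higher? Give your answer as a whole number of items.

107

Spearman-Brown solved for the length factor n:
n = r*(1 − r) / [ r (1 − r*) ]
n = 0.76(1 − 0.71) / [0.71(1 − 0.76)]
  = 0.2204 / 0.1704 = 1.2934
Items needed = n × 82 = 1.2934 × 82 ≈ 106.06 → round up to 107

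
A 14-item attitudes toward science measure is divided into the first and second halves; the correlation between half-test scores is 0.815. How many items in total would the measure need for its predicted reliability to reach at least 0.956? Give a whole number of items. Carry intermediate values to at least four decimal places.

35

r_full = 2(0.815)/(1 + 0.815) = 0.8981
n = r_tgt(1 − r_full) / [r_full(1 − r_tgt)] = 0.956 × 0.1019 / (0.8981 × 0.044) ≈ 2.4652
Items = 2.4652 × 14 ≈ 34.51 → 35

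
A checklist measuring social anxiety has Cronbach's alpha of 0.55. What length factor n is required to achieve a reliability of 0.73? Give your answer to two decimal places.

2.21

Spearman-Brown solved for the length factor n:
n = r_target (1 − r_old) / [ r_old (1 − r_target) ]
n = 0.73(1 − 0.55) / [0.55(1 − 0.73)]
n = 0.3285 / 0.1485 ≈ 2.2121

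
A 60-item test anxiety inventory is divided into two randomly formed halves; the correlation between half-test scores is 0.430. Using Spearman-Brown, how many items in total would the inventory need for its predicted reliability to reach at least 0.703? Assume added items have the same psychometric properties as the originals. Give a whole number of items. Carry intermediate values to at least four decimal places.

Corrected full-test reliability: r_full = 2 × 0.430 / (1 + 0.430) ≈ 0.6014
n = r_tgt(1 − r_full) / [r_full(1 − r_tgt)] = 0.703 × 0.3986 / (0.6014 × 0.297) ≈ 1.5688
Required items = 1.5688 × 60 = 94.13, so 95 items.

95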